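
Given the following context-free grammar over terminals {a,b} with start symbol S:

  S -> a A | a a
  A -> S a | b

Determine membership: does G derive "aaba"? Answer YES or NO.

Convert to CNF:
  S -> T0 A | T0 T0
  A -> S T0 | b
  T0 -> a

CYK fill:
  [0..0]={T0}  "a"  orig:{}
  [1..1]={T0}  "a"  orig:{}
  [2..2]={A}  "b"
  [3..3]={T0}  "a"  orig:{}
  [0..1]={S}  "aa"
  [1..2]={S}  "ab"
  [2..3]=∅  "ba"
  [0..2]=∅  "aab"
  [1..3]={A}  "aba"
  [0..3]={S}  "aaba"

S ∈ T[0,3] ⇒ YES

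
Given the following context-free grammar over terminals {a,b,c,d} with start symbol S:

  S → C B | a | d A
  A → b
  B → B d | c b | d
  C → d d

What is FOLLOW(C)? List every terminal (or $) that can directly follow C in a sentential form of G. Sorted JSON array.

Compute FIRST by fixpoint:
iter 1:
  A via A→b: +{b}
  B via B→c b: +{c}
  B via B→d: +{d}
  C via C→d d: +{d}
  S via S→C B: +{d}
  S via S→a: +{a}
  FIRST(S)={a,d}  FIRST(A)={b}  FIRST(B)={c,d}  FIRST(C)={d}
iter 2: done
  FIRST(S)={a,d}  FIRST(A)={b}  FIRST(B)={c,d}  FIRST(C)={d}

FOLLOW sets:
FOLLOW(S) := {$}
iter 1:
  B→B d: FOLLOW(B) ⊇ FIRST(d) = {d}; new: +{d}
  S→C B: FOLLOW(C) ⊇ FIRST(B) = {c,d}; new: +{c,d}
  S→C B: FOLLOW(B) ⊇ FOLLOW(S) ⊇ {$}; new: +{$}
  S→d A: FOLLOW(A) ⊇ FOLLOW(S) ⊇ {$}; new: +{$}
  S: {$}  A: {$}  B: {$,d}  C: {c,d}
iter 2: (stable)
  S: {$}  A: {$}  B: {$,d}  C: {c,d}

FOLLOW(C) = ["c", "d"]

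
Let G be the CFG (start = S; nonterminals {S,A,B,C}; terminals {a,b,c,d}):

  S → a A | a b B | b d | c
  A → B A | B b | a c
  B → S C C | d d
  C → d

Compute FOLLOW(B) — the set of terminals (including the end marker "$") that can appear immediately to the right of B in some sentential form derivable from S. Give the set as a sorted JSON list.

Compute FIRST by fixpoint:
[1]
  A via A→a c: +{a}
  B via B→d d: +{d}
  C via C→d: +{d}
  S via S→a A: +{a}
  S via S→b d: +{b}
  S via S→c: +{c}
  FIRST(S)={a,b,c}  FIRST(A)={a}  FIRST(B)={d}  FIRST(C)={d}
[2]
  A via A→B A: +{d}
  B via B→S C C: +{a,b,c}
  FIRST(S)={a,b,c}  FIRST(A)={a,d}  FIRST(B)={a,b,c,d}  FIRST(C)={d}
[3]
  A via A→B A: +{b,c}
  FIRST(S)={a,b,c}  FIRST(A)={a,b,c,d}  FIRST(B)={a,b,c,d}  FIRST(C)={d}
[4] (no change)
  FIRST(S)={a,b,c}  FIRST(A)={a,b,c,d}  FIRST(B)={a,b,c,d}  FIRST(C)={d}

FOLLOW sets:
FOLLOW(S) := {$}
pass 1:
  A→B A: FOLLOW(B) ⊇ FIRST(A) = {a,b,c,d}; new: +{a,b,c,d}
  B→S C C: FOLLOW(S) ⊇ FIRST(C) = {d}; new: +{d}
  B→S C C: FOLLOW(C) ⊇ FIRST(C) = {d}; new: +{d}
  B→S C C: FOLLOW(C) ⊇ FOLLOW(B) ⊇ {a,b,c,d}; new: +{a,b,c}
  S→a A: FOLLOW(A) ⊇ FOLLOW(S) ⊇ {$,d}; new: +{$,d}
  S→a b B: FOLLOW(B) ⊇ FOLLOW(S) ⊇ {$,d}; new: +{$}
  FOLLOW[S]={$,d}  FOLLOW[A]={$,d}  FOLLOW[B]={$,a,b,c,d}  FOLLOW[C]={a,b,c,d}
pass 2:
  B→S C C: FOLLOW(C) ⊇ FOLLOW(B) ⊇ {$,a,b,c,d}; new: +{$}
  FOLLOW[S]={$,d}  FOLLOW[A]={$,d}  FOLLOW[B]={$,a,b,c,d}  FOLLOW[C]={$,a,b,c,d}
pass 3: — fixpoint
  FOLLOW[S]={$,d}  FOLLOW[A]={$,d}  FOLLOW[B]={$,a,b,c,d}  FOLLOW[C]={$,a,b,c,d}

FOLLOW(B) = ["$", "a", "b", "c", "d"]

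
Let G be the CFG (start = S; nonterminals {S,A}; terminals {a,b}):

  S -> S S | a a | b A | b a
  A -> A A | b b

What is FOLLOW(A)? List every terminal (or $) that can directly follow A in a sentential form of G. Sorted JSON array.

FIRST sets, iterate to fixpoint:
round 1:
  A via A→b b: +{b}
  S via S→a a: +{a}
  S via S→b A: +{b}
  S: {a,b}  A: {b}
round 2: (stable)
  S: {a,b}  A: {b}

Compute FOLLOW by fixpoint:
initialize: $ ∈ FOLLOW(S)
pass 1:
  A→A A: FOLLOW(A) ⊇ FIRST(A) = {b}; new: +{b}
  S→S S: FOLLOW(S) ⊇ FIRST(S) = {a,b}; new: +{a,b}
  S→b A: FOLLOW(A) ⊇ FOLLOW(S) ⊇ {$,a,b}; new: +{$,a}
  FOLLOW(S)={$,a,b}  FOLLOW(A)={$,a,b}
pass 2: (no change)
  FOLLOW(S)={$,a,b}  FOLLOW(A)={$,a,b}

FOLLOW(A) = ["$", "a", "b"]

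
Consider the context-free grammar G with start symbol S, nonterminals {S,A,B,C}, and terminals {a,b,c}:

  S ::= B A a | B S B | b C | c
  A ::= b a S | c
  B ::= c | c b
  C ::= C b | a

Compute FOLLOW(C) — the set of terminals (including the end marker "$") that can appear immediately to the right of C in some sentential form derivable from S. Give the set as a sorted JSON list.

FIRST iteration:
iter 1:
  A via A→b a S: +{b}
  A via A→c: +{c}
  B via B→c: +{c}
  C via C→a: +{a}
  S via S→B A a: +{c}
  S via S→b C: +{b}
  FIRST(S)={b,c}  FIRST(A)={b,c}  FIRST(B)={c}  FIRST(C)={a}
iter 2: (no change)
  FIRST(S)={b,c}  FIRST(A)={b,c}  FIRST(B)={c}  FIRST(C)={a}

Compute FOLLOW by fixpoint:
seed FOLLOW(S) with $
round 1:
  C→C b: FOLLOW(C) ⊇ FIRST(b) = {b}; new: +{b}
  S→B A a: FOLLOW(B) ⊇ FIRST(A) = {b,c}; new: +{b,c}
  S→B A a: FOLLOW(A) ⊇ FIRST(a) = {a}; new: +{a}
  S→B S B: FOLLOW(S) ⊇ FIRST(B) = {c}; new: +{c}
  S→B S B: FOLLOW(B) ⊇ FOLLOW(S) ⊇ {$,c}; new: +{$}
  S→b C: FOLLOW(C) ⊇ FOLLOW(S) ⊇ {$,c}; new: +{$,c}
  FOLLOW[S]={$,c}  FOLLOW[A]={a}  FOLLOW[B]={$,b,c}  FOLLOW[C]={$,b,c}
round 2:
  A→b a S: FOLLOW(S) ⊇ FOLLOW(A) ⊇ {a}; new: +{a}
  S→B S B: FOLLOW(B) ⊇ FOLLOW(S) ⊇ {$,a,c}; new: +{a}
  S→b C: FOLLOW(C) ⊇ FOLLOW(S) ⊇ {$,a,c}; new: +{a}
  FOLLOW[S]={$,a,c}  FOLLOW[A]={a}  FOLLOW[B]={$,a,b,c}  FOLLOW[C]={$,a,b,c}
round 3: (stable)
  FOLLOW[S]={$,a,c}  FOLLOW[A]={a}  FOLLOW[B]={$,a,b,c}  FOLLOW[C]={$,a,b,c}

FOLLOW(C) = ["$", "a", "b", "c"]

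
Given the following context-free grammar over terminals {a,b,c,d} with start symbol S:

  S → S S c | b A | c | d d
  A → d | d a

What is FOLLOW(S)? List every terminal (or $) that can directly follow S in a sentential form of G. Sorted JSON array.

FIRST iteration:
pass 1:
  A via A→d: +{d}
  S via S→b A: +{b}
  S via S→c: +{c}
  S via S→d d: +{d}
  FIRST(S)={b,c,d}  FIRST(A)={d}
pass 2: — fixpoint
  FIRST(S)={b,c,d}  FIRST(A)={d}

FOLLOW iteration:
initialize: $ ∈ FOLLOW(S)
round 1:
  S→S S c: FOLLOW(S) ⊇ FIRST(S) = {b,c,d}; new: +{b,c,d}
  S→b A: FOLLOW(A) ⊇ FOLLOW(S) ⊇ {$,b,c,d}; new: +{$,b,c,d}
  FOLLOW[S]={$,b,c,d}  FOLLOW[A]={$,b,c,d}
round 2: (stable)
  FOLLOW[S]={$,b,c,d}  FOLLOW[A]={$,b,c,d}

FOLLOW(S) = ["$", "b", "c", "d"]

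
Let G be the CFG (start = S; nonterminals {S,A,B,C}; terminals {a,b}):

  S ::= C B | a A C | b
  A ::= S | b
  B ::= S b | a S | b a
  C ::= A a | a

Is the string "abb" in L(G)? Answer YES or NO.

Convert to CNF:
  S -> C B | T0 X3 | b
  A -> C B | T0 X2 | b
  B -> S T1 | T0 S | T1 T0
  C -> A T0 | a
  T0 -> a
  T1 -> b
  X2 -> A C
  X3 -> A C

Fill CYK table bottom-up:
  cell(0,0) a: {C,T0}  orig:{C}
  cell(1,1) b: {A,S,T1}  orig:{A,S}
  cell(2,2) b: {A,S,T1}  orig:{A,S}
  cell(0,1) ab: {B}
  cell(1,2) bb: {B}
  cell(0,2) abb: {A,S}

S ∈ T[0,2] ⇒ YES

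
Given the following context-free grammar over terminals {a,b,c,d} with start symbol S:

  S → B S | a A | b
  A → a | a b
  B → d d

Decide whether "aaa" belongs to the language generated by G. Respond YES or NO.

Convert to CNF:
  S -> B S | T0 A | b
  A -> T0 T1 | a
  B -> T2 T2
  T0 -> a
  T1 -> b
  T2 -> d

Fill CYK table bottom-up:
  T[0,0] 'a' = {A,T0}  orig:{A}
  T[1,1] 'a' = {A,T0}  orig:{A}
  T[2,2] 'a' = {A,T0}  orig:{A}
  T[0,1] 'aa' = {S}
  T[1,2] 'aa' = {S}
  T[0,2] 'aaa' = ∅

S ∉ T[0,2] ⇒ NO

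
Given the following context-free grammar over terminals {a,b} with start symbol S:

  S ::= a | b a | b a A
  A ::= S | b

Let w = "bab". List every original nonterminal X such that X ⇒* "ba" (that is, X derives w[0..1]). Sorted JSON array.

CNF form of G:
  S -> T0 T1 | T0 X3 | a
  A -> T0 T1 | T0 X2 | a | b
  T0 -> b
  T1 -> a
  X2 -> T1 A
  X3 -> T1 A

CYK table (by increasing span) (cells [i..j] with 0 ≤ i ≤ j ≤ 1 only):
  T[0,0] 'b' = {A,T0}  orig:{A}
  T[1,1] 'a' = {A,S,T1}  orig:{A,S}
  T[0,1] 'ba' = {A,S}

Original NTs in T[0,1] deriving "ba": ["A", "S"]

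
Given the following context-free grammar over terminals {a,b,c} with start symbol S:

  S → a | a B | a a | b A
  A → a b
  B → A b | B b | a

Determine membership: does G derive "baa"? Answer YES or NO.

CNF form of G:
  S -> T0 B | T0 T0 | T1 A | a
  A -> T0 T1
  B -> A T1 | B T1 | a
  T0 -> a
  T1 -> b

Fill CYK table bottom-up:
  cell(0,0) b: {T1}  orig:{}
  cell(1,1) a: {B,S,T0}  orig:{B,S}
  cell(2,2) a: {B,S,T0}  orig:{B,S}
  cell(0,1) ba: ∅
  cell(1,2) aa: {S}
  cell(0,2) baa: ∅

S ∉ T[0,2] ⇒ NO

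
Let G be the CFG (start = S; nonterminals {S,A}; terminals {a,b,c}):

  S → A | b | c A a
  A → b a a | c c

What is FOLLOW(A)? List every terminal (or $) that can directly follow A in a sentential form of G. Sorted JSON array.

FIRST sets, iterate to fixpoint:
pass 1:
  A via A→b a a: +{b}
  A via A→c c: +{c}
  S via S→A: +{b,c}
  S: {b,c}  A: {b,c}
pass 2: done
  S: {b,c}  A: {b,c}

FOLLOW sets:
seed FOLLOW(S) with $
pass 1:
  S→A: FOLLOW(A) ⊇ FOLLOW(S) ⊇ {$}; new: +{$}
  S→c A a: FOLLOW(A) ⊇ FIRST(a) = {a}; new: +{a}
  S: {$}  A: {$,a}
pass 2: (no change)
  S: {$}  A: {$,a}

FOLLOW(A) = ["$", "a"]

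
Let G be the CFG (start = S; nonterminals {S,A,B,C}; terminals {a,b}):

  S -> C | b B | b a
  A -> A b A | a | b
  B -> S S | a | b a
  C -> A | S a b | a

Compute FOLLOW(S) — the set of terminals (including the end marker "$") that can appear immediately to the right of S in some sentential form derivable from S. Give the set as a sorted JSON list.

FIRST iteration:
[1]
  A via A→a: +{a}
  A via A→b: +{b}
  B via B→a: +{a}
  B via B→b a: +{b}
  C via C→A: +{a,b}
  S via S→C: +{a,b}
  FIRST[S]={a,b}  FIRST[A]={a,b}  FIRST[B]={a,b}  FIRST[C]={a,b}
[2] (no change)
  FIRST[S]={a,b}  FIRST[A]={a,b}  FIRST[B]={a,b}  FIRST[C]={a,b}

Compute FOLLOW by fixpoint:
initialize: $ ∈ FOLLOW(S)
round 1:
  A→A b A: FOLLOW(A) ⊇ FIRST(b) = {b}; new: +{b}
  B→S S: FOLLOW(S) ⊇ FIRST(S) = {a,b}; new: +{a,b}
  S→C: FOLLOW(C) ⊇ FOLLOW(S) ⊇ {$,a,b}; new: +{$,a,b}
  S→b B: FOLLOW(B) ⊇ FOLLOW(S) ⊇ {$,a,b}; new: +{$,a,b}
  FOLLOW(S)={$,a,b}  FOLLOW(A)={b}  FOLLOW(B)={$,a,b}  FOLLOW(C)={$,a,b}
round 2:
  C→A: FOLLOW(A) ⊇ FOLLOW(C) ⊇ {$,a,b}; new: +{$,a}
  FOLLOW(S)={$,a,b}  FOLLOW(A)={$,a,b}  FOLLOW(B)={$,a,b}  FOLLOW(C)={$,a,b}
round 3: (stable)
  FOLLOW(S)={$,a,b}  FOLLOW(A)={$,a,b}  FOLLOW(B)={$,a,b}  FOLLOW(C)={$,a,b}

FOLLOW(S) = ["$", "a", "b"]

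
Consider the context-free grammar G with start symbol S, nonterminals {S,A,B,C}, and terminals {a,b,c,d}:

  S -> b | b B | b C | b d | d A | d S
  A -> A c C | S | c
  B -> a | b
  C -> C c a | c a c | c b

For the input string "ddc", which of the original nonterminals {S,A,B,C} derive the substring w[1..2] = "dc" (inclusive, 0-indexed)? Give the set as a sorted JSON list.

Convert to CNF:
  S -> T1 B | T1 C | T1 T2 | T2 A | T2 S | b
  A -> A X4 | T1 B | T1 C | T1 T2 | T2 A | T2 S | b | c
  B -> a | b
  C -> C X5 | T0 T1 | T0 X6
  T0 -> c
  T1 -> b
  T2 -> d
  T3 -> a
  X4 -> T0 C
  X5 -> T0 T3
  X6 -> T3 T0

CYK table (by increasing span) — only the sub-triangle for w[1..2]:
  [1..1]={T2}  "d"  orig:{}
  [2..2]={A,T0}  "c"  orig:{A}
  [1..2]={A,S}  "dc"

Original NTs in T[1,2] deriving "dc": ["A", "S"]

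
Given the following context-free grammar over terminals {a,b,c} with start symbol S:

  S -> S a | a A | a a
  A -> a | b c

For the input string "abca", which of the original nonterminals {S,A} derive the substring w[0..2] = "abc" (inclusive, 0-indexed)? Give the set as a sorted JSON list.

Convert to CNF:
  S -> S T2 | T2 A | T2 T2
  A -> T0 T1 | a
  T0 -> b
  T1 -> c
  T2 -> a

CYK table (by increasing span), restricted to cells inside w[0..2]:
  cell(0,0) a: {A,T2}  orig:{A}
  cell(1,1) b: {T0}  orig:{}
  cell(2,2) c: {T1}  orig:{}
  cell(0,1) ab: ∅
  cell(1,2) bc: {A}
  cell(0,2) abc: {S}

Original NTs in T[0,2] deriving "abc": ["S"]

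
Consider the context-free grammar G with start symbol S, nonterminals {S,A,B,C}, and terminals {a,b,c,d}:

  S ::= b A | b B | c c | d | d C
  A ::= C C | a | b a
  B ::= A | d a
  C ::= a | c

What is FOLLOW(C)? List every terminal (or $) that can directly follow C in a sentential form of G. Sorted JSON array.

FIRST iteration:
iter 1:
  A via A→a: +{a}
  A via A→b a: +{b}
  B via B→A: +{a,b}
  B via B→d a: +{d}
  C via C→a: +{a}
  C via C→c: +{c}
  S via S→b A: +{b}
  S via S→c c: +{c}
  S via S→d: +{d}
  FIRST(S)={b,c,d}  FIRST(A)={a,b}  FIRST(B)={a,b,d}  FIRST(C)={a,c}
iter 2:
  A via A→C C: +{c}
  B via B→A: +{c}
  FIRST(S)={b,c,d}  FIRST(A)={a,b,c}  FIRST(B)={a,b,c,d}  FIRST(C)={a,c}
iter 3: (no change)
  FIRST(S)={b,c,d}  FIRST(A)={a,b,c}  FIRST(B)={a,b,c,d}  FIRST(C)={a,c}

FOLLOW iteration:
seed FOLLOW(S) with $
pass 1:
  A→C C: FOLLOW(C) ⊇ FIRST(C) = {a,c}; new: +{a,c}
  S→b A: FOLLOW(A) ⊇ FOLLOW(S) ⊇ {$}; new: +{$}
  S→b B: FOLLOW(B) ⊇ FOLLOW(S) ⊇ {$}; new: +{$}
  S→d C: FOLLOW(C) ⊇ FOLLOW(S) ⊇ {$}; new: +{$}
  FOLLOW[S]={$}  FOLLOW[A]={$}  FOLLOW[B]={$}  FOLLOW[C]={$,a,c}
pass 2: (no change)
  FOLLOW[S]={$}  FOLLOW[A]={$}  FOLLOW[B]={$}  FOLLOW[C]={$,a,c}

FOLLOW(C) = ["$", "a", "c"]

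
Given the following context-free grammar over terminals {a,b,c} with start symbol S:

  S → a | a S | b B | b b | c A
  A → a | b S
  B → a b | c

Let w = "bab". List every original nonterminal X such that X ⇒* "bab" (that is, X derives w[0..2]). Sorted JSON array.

Convert to CNF:
  S -> T0 B | T0 T0 | T1 S | T2 A | a
  A -> T0 S | a
  B -> T1 T0 | c
  T0 -> b
  T1 -> a
  T2 -> c

CYK table (by increasing span) (cells [i..j] with 0 ≤ i ≤ j ≤ 2 only):
  cell(0,0) b: {T0}  orig:{}
  cell(1,1) a: {A,S,T1}  orig:{A,S}
  cell(2,2) b: {T0}  orig:{}
  cell(0,1) ba: {A}
  cell(1,2) ab: {B}
  cell(0,2) bab: {S}

Original NTs in T[0,2] deriving "bab": ["S"]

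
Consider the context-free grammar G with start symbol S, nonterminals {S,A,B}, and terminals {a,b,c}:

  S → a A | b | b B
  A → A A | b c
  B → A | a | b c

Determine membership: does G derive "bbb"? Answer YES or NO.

Convert to CNF:
  S -> T0 B | T2 A | b
  A -> A A | T0 T1
  B -> A A | T0 T1 | a
  T0 -> b
  T1 -> c
  T2 -> a

CYK fill:
  [0..0]={S,T0}  "b"  orig:{S}
  [1..1]={S,T0}  "b"  orig:{S}
  [2..2]={S,T0}  "b"  orig:{S}
  [0..1]=∅  "bb"
  [1..2]=∅  "bb"
  [0..2]=∅  "bbb"

S ∉ T[0,2] ⇒ NO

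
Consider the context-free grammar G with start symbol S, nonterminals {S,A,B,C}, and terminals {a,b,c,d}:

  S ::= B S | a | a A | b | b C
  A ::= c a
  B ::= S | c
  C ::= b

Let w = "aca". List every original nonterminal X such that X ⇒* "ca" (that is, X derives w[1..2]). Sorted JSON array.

Convert to CNF:
  S -> B S | T1 A | T2 C | a | b
  A -> T0 T1
  B -> B S | T1 A | T2 C | a | b | c
  C -> b
  T0 -> c
  T1 -> a
  T2 -> b

CYK fill, restricted to cells inside w[1..2]:
  T[1,1] 'c' = {B,T0}  orig:{B}
  T[2,2] 'a' = {B,S,T1}  orig:{B,S}
  T[1,2] 'ca' = {A,B,S}

Original NTs in T[1,2] deriving "ca": ["A", "B", "S"]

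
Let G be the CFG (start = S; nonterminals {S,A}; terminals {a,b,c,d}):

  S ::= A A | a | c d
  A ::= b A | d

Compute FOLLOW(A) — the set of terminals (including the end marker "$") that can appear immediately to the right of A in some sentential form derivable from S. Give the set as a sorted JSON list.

Compute FIRST by fixpoint:
iter 1:
  A via A→b A: +{b}
  A via A→d: +{d}
  S via S→A A: +{b,d}
  S via S→a: +{a}
  S via S→c d: +{c}
  S: {a,b,c,d}  A: {b,d}
iter 2: done
  S: {a,b,c,d}  A: {b,d}

FOLLOW sets:
initialize: $ ∈ FOLLOW(S)
iter 1:
  S→A A: FOLLOW(A) ⊇ FIRST(A) = {b,d}; new: +{b,d}
  S→A A: FOLLOW(A) ⊇ FOLLOW(S) ⊇ {$}; new: +{$}
  FOLLOW[S]={$}  FOLLOW[A]={$,b,d}
iter 2: (stable)
  FOLLOW[S]={$}  FOLLOW[A]={$,b,d}

FOLLOW(A) = ["$", "b", "d"]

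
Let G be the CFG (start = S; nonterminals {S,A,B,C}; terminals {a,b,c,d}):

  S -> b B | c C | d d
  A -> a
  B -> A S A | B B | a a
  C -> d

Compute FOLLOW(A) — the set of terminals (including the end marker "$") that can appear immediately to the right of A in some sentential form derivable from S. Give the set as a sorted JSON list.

FIRST iteration:
iter 1:
  A via A→a: +{a}
  B via B→A S A: +{a}
  C via C→d: +{d}
  S via S→b B: +{b}
  S via S→c C: +{c}
  S via S→d d: +{d}
  FIRST(S)={b,c,d}  FIRST(A)={a}  FIRST(B)={a}  FIRST(C)={d}
iter 2: — fixpoint
  FIRST(S)={b,c,d}  FIRST(A)={a}  FIRST(B)={a}  FIRST(C)={d}

FOLLOW sets:
seed FOLLOW(S) with $
[1]
  B→A S A: FOLLOW(A) ⊇ FIRST(S) = {b,c,d}; new: +{b,c,d}
  B→A S A: FOLLOW(S) ⊇ FIRST(A) = {a}; new: +{a}
  B→B B: FOLLOW(B) ⊇ FIRST(B) = {a}; new: +{a}
  S→b B: FOLLOW(B) ⊇ FOLLOW(S) ⊇ {$,a}; new: +{$}
  S→c C: FOLLOW(C) ⊇ FOLLOW(S) ⊇ {$,a}; new: +{$,a}
  FOLLOW(S)={$,a}  FOLLOW(A)={b,c,d}  FOLLOW(B)={$,a}  FOLLOW(C)={$,a}
[2]
  B→A S A: FOLLOW(A) ⊇ FOLLOW(B) ⊇ {$,a}; new: +{$,a}
  FOLLOW(S)={$,a}  FOLLOW(A)={$,a,b,c,d}  FOLLOW(B)={$,a}  FOLLOW(C)={$,a}
[3] (stable)
  FOLLOW(S)={$,a}  FOLLOW(A)={$,a,b,c,d}  FOLLOW(B)={$,a}  FOLLOW(C)={$,a}

FOLLOW(A) = ["$", "a", "b", "c", "d"]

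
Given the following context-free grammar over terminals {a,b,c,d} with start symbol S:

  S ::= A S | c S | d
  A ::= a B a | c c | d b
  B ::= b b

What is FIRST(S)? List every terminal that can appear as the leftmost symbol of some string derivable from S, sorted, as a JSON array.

FIRST sets, iterate to fixpoint:
[1]
  A via A→a B a: +{a}
  A via A→c c: +{c}
  A via A→d b: +{d}
  B via B→b b: +{b}
  S via S→A S: +{a,c,d}
  S: {a,c,d}  A: {a,c,d}  B: {b}
[2] — fixpoint
  S: {a,c,d}  A: {a,c,d}  B: {b}

FIRST(S) = ["a", "c", "d"]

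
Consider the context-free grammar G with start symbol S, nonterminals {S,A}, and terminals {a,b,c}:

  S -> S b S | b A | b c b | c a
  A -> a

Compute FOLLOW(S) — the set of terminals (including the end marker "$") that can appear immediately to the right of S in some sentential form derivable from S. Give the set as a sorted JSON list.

Compute FIRST by fixpoint:
pass 1:
  A via A→a: +{a}
  S via S→b A: +{b}
  S via S→c a: +{c}
  S: {b,c}  A: {a}
pass 2: (stable)
  S: {b,c}  A: {a}

FOLLOW iteration:
FOLLOW(S) := {$}
round 1:
  S→S b S: FOLLOW(S) ⊇ FIRST(b) = {b}; new: +{b}
  S→b A: FOLLOW(A) ⊇ FOLLOW(S) ⊇ {$,b}; new: +{$,b}
  S: {$,b}  A: {$,b}
round 2: (stable)
  S: {$,b}  A: {$,b}

FOLLOW(S) = ["$", "b"]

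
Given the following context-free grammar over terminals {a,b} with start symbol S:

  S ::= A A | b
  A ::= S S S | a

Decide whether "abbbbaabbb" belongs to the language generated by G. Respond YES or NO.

Convert to CNF:
  S -> A A | b
  A -> S X0 | a
  X0 -> S S

CYK fill:
  cell(0,0) a: {A}
  cell(1,1) b: {S}
  cell(2,2) b: {S}
  cell(3,3) b: {S}
  cell(4,4) b: {S}
  cell(5,5) a: {A}
  cell(6,6) a: {A}
  cell(7,7) b: {S}
  cell(8,8) b: {S}
  cell(9,9) b: {S}
  cell(0,1) ab: ∅
  cell(1,2) bb: {X0}  orig:{}
  cell(2,3) bb: {X0}  orig:{}
  cell(3,4) bb: {X0}  orig:{}
  cell(4,5) ba: ∅
  cell(5,6) aa: {S}
  cell(6,7) ab: ∅
  cell(7,8) bb: {X0}  orig:{}
  cell(8,9) bb: {X0}  orig:{}
  cell(0,2) abb: ∅
  cell(1,3) bbb: {A}
  cell(2,4) bbb: {A}
  cell(3,5) bba: ∅
  cell(4,6) baa: {X0}  orig:{}
  cell(5,7) aab: {X0}  orig:{}
  cell(6,8) abb: ∅
  cell(7,9) bbb: {A}
  cell(0,3) abbb: {S}
  cell(1,4) bbbb: ∅
  cell(2,5) bbba: {S}
  cell(3,6) bbaa: {A}
  cell(4,7) baab: {A}
  cell(5,8) aabb: {A}
  cell(6,9) abbb: {S}
  cell(0,4) abbbb: {X0}  orig:{}
  cell(1,5) bbbba: {X0}  orig:{}
  cell(2,6) bbbaa: ∅
  cell(3,7) bbaab: ∅
  cell(4,8) baabb: ∅
  cell(5,9) aabbb: ∅
  cell(0,5) abbbba: ∅
  cell(1,6) bbbbaa: ∅
  cell(2,7) bbbaab: ∅
  cell(3,8) bbaabb: ∅
  cell(4,9) baabbb: ∅
  cell(0,6) abbbbaa: {A}
  cell(1,7) bbbbaab: {S}
  cell(2,8) bbbaabb: {S}
  cell(3,9) bbaabbb: {S}
  cell(0,7) abbbbaab: ∅
  cell(1,8) bbbbaabb: {X0}  orig:{}
  cell(2,9) bbbaabbb: {X0}  orig:{}
  cell(0,8) abbbbaabb: ∅
  cell(1,9) bbbbaabbb: {A}
  cell(0,9) abbbbaabbb: {S}

S ∈ T[0,9] ⇒ YES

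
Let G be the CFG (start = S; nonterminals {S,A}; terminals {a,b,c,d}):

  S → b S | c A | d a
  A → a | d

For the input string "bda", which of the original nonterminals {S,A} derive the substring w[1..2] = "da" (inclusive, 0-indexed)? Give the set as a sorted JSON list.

Convert to CNF:
  S -> T0 S | T1 A | T2 T3
  A -> a | d
  T0 -> b
  T1 -> c
  T2 -> d
  T3 -> a

CYK fill (cells [i..j] with 1 ≤ i ≤ j ≤ 2 only):
  cell(1,1) d: {A,T2}  orig:{A}
  cell(2,2) a: {A,T3}  orig:{A}
  cell(1,2) da: {S}

Original NTs in T[1,2] deriving "da": ["S"]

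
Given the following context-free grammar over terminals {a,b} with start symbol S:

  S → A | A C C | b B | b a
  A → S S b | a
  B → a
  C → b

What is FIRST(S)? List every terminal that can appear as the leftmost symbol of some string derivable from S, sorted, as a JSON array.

FIRST sets, iterate to fixpoint:
round 1:
  A via A→a: +{a}
  B via B→a: +{a}
  C via C→b: +{b}
  S via S→A: +{a}
  S via S→b B: +{b}
  FIRST[S]={a,b}  FIRST[A]={a}  FIRST[B]={a}  FIRST[C]={b}
round 2:
  A via A→S S b: +{b}
  FIRST[S]={a,b}  FIRST[A]={a,b}  FIRST[B]={a}  FIRST[C]={b}
round 3: (stable)
  FIRST[S]={a,b}  FIRST[A]={a,b}  FIRST[B]={a}  FIRST[C]={b}

FIRST(S) = ["a", "b"]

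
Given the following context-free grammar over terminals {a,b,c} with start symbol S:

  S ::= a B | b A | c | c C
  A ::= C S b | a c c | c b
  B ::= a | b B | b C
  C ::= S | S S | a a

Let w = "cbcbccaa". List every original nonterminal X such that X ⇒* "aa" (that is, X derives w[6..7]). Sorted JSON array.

Convert to CNF:
  S -> T0 A | T1 B | T2 C | c
  A -> C X3 | T1 X4 | T2 T0
  B -> T0 B | T0 C | a
  C -> S S | T0 A | T1 B | T1 T1 | T2 C | c
  T0 -> b
  T1 -> a
  T2 -> c
  X3 -> S T0
  X4 -> T2 T2

CYK table (by increasing span), restricted to cells inside w[6..7]:
  T[6,6] 'a' = {B,T1}  orig:{B}
  T[7,7] 'a' = {B,T1}  orig:{B}
  T[6,7] 'aa' = {C,S}

Original NTs in T[6,7] deriving "aa": ["C", "S"]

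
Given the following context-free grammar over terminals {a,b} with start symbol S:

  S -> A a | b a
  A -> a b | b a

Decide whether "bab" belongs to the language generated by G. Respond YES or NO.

Convert to CNF:
  S -> A T0 | T1 T0
  A -> T0 T1 | T1 T0
  T0 -> a
  T1 -> b

CYK fill:
  T[0,0] 'b' = {T1}  orig:{}
  T[1,1] 'a' = {T0}  orig:{}
  T[2,2] 'b' = {T1}  orig:{}
  T[0,1] 'ba' = {A,S}
  T[1,2] 'ab' = {A}
  T[0,2] 'bab' = ∅

S ∉ T[0,2] ⇒ NO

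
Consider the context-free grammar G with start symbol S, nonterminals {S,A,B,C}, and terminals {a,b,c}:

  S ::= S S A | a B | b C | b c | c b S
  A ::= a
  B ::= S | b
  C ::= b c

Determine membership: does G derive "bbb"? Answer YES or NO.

Convert to CNF:
  S -> S X5 | T0 B | T1 C | T1 T2 | T2 X6
  A -> a
  B -> S X3 | T0 B | T1 C | T1 T2 | T2 X4 | b
  C -> T1 T2
  T0 -> a
  T1 -> b
  T2 -> c
  X3 -> S A
  X4 -> T1 S
  X5 -> S A
  X6 -> T1 S

Fill CYK table bottom-up:
  T[0,0] 'b' = {B,T1}  orig:{B}
  T[1,1] 'b' = {B,T1}  orig:{B}
  T[2,2] 'b' = {B,T1}  orig:{B}
  T[0,1] 'bb' = ∅
  T[1,2] 'bb' = ∅
  T[0,2] 'bbb' = ∅

S ∉ T[0,2] ⇒ NO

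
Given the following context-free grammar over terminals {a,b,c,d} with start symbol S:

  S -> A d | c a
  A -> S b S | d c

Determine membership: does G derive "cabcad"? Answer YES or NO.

CNF form of G:
  S -> A T1 | T2 T3
  A -> S X4 | T1 T2
  T0 -> b
  T1 -> d
  T2 -> c
  T3 -> a
  X4 -> T0 S

CYK table (by increasing span):
  cell(0,0) c: {T2}  orig:{}
  cell(1,1) a: {T3}  orig:{}
  cell(2,2) b: {T0}  orig:{}
  cell(3,3) c: {T2}  orig:{}
  cell(4,4) a: {T3}  orig:{}
  cell(5,5) d: {T1}  orig:{}
  cell(0,1) ca: {S}
  cell(1,2) ab: ∅
  cell(2,3) bc: ∅
  cell(3,4) ca: {S}
  cell(4,5) ad: ∅
  cell(0,2) cab: ∅
  cell(1,3) abc: ∅
  cell(2,4) bca: {X4}  orig:{}
  cell(3,5) cad: ∅
  cell(0,3) cabc: ∅
  cell(1,4) abca: ∅
  cell(2,5) bcad: ∅
  cell(0,4) cabca: {A}
  cell(1,5) abcad: ∅
  cell(0,5) cabcad: {S}

S ∈ T[0,5] ⇒ YES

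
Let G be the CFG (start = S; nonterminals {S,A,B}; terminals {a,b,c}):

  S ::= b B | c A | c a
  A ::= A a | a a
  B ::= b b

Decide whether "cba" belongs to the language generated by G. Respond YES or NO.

CNF form of G:
  S -> T1 B | T2 A | T2 T0
  A -> A T0 | T0 T0
  B -> T1 T1
  T0 -> a
  T1 -> b
  T2 -> c

Fill CYK table bottom-up:
  T[0,0] 'c' = {T2}  orig:{}
  T[1,1] 'b' = {T1}  orig:{}
  T[2,2] 'a' = {T0}  orig:{}
  T[0,1] 'cb' = ∅
  T[1,2] 'ba' = ∅
  T[0,2] 'cba' = ∅

S ∉ T[0,2] ⇒ NO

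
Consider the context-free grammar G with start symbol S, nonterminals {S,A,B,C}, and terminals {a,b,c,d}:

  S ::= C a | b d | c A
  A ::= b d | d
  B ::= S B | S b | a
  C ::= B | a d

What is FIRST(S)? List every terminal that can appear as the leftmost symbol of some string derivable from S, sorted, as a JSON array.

Compute FIRST by fixpoint:
round 1:
  A via A→b d: +{b}
  A via A→d: +{d}
  B via B→a: +{a}
  C via C→B: +{a}
  S via S→C a: +{a}
  S via S→b d: +{b}
  S via S→c A: +{c}
  FIRST(S)={a,b,c}  FIRST(A)={b,d}  FIRST(B)={a}  FIRST(C)={a}
round 2:
  B via B→S B: +{b,c}
  C via C→B: +{b,c}
  FIRST(S)={a,b,c}  FIRST(A)={b,d}  FIRST(B)={a,b,c}  FIRST(C)={a,b,c}
round 3: — fixpoint
  FIRST(S)={a,b,c}  FIRST(A)={b,d}  FIRST(B)={a,b,c}  FIRST(C)={a,b,c}

FIRST(S) = ["a", "b", "c"]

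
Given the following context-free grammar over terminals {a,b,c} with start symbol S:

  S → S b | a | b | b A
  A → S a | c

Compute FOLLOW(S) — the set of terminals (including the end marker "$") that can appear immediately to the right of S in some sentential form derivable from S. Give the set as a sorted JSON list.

FIRST iteration:
pass 1:
  A via A→c: +{c}
  S via S→a: +{a}
  S via S→b: +{b}
  FIRST[S]={a,b}  FIRST[A]={c}
pass 2:
  A via A→S a: +{a,b}
  FIRST[S]={a,b}  FIRST[A]={a,b,c}
pass 3: (stable)
  FIRST[S]={a,b}  FIRST[A]={a,b,c}

Compute FOLLOW by fixpoint:
initialize: $ ∈ FOLLOW(S)
pass 1:
  A→S a: FOLLOW(S) ⊇ FIRST(a) = {a}; new: +{a}
  S→S b: FOLLOW(S) ⊇ FIRST(b) = {b}; new: +{b}
  S→b A: FOLLOW(A) ⊇ FOLLOW(S) ⊇ {$,a,b}; new: +{$,a,b}
  S: {$,a,b}  A: {$,a,b}
pass 2: (stable)
  S: {$,a,b}  A: {$,a,b}

FOLLOW(S) = ["$", "a", "b"]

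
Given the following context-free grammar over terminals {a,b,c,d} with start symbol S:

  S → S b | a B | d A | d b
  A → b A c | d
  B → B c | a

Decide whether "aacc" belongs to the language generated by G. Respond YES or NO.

CNF form of G:
  S -> S T0 | T2 B | T3 A | T3 T0
  A -> T0 X4 | d
  B -> B T1 | a
  T0 -> b
  T1 -> c
  T2 -> a
  T3 -> d
  X4 -> A T1

Fill CYK table bottom-up:
  T[0,0] 'a' = {B,T2}  orig:{B}
  T[1,1] 'a' = {B,T2}  orig:{B}
  T[2,2] 'c' = {T1}  orig:{}
  T[3,3] 'c' = {T1}  orig:{}
  T[0,1] 'aa' = {S}
  T[1,2] 'ac' = {B}
  T[2,3] 'cc' = ∅
  T[0,2] 'aac' = {S}
  T[1,3] 'acc' = {B}
  T[0,3] 'aacc' = {S}

S ∈ T[0,3] ⇒ YES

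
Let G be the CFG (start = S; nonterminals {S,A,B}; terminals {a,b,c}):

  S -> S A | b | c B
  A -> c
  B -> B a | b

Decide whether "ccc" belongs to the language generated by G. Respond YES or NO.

Convert to CNF:
  S -> S A | T1 B | b
  A -> c
  B -> B T0 | b
  T0 -> a
  T1 -> c

CYK fill:
  cell(0,0) c: {A,T1}  orig:{A}
  cell(1,1) c: {A,T1}  orig:{A}
  cell(2,2) c: {A,T1}  orig:{A}
  cell(0,1) cc: ∅
  cell(1,2) cc: ∅
  cell(0,2) ccc: ∅

S ∉ T[0,2] ⇒ NO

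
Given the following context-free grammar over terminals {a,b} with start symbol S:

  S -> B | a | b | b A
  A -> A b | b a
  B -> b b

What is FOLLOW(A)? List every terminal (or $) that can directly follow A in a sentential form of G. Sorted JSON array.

FIRST iteration:
iter 1:
  A via A→b a: +{b}
  B via B→b b: +{b}
  S via S→B: +{b}
  S via S→a: +{a}
  FIRST[S]={a,b}  FIRST[A]={b}  FIRST[B]={b}
iter 2: done
  FIRST[S]={a,b}  FIRST[A]={b}  FIRST[B]={b}

FOLLOW sets:
FOLLOW(S) := {$}
iter 1:
  A→A b: FOLLOW(A) ⊇ FIRST(b) = {b}; new: +{b}
  S→B: FOLLOW(B) ⊇ FOLLOW(S) ⊇ {$}; new: +{$}
  S→b A: FOLLOW(A) ⊇ FOLLOW(S) ⊇ {$}; new: +{$}
  FOLLOW(S)={$}  FOLLOW(A)={$,b}  FOLLOW(B)={$}
iter 2: (no change)
  FOLLOW(S)={$}  FOLLOW(A)={$,b}  FOLLOW(B)={$}

FOLLOW(A) = ["$", "b"]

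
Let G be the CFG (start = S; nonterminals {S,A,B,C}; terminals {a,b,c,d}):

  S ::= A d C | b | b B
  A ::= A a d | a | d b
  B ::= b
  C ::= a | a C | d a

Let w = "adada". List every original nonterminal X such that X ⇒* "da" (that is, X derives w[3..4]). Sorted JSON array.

Convert to CNF:
  S -> A X4 | T2 B | b
  A -> A X3 | T1 T2 | a
  B -> b
  C -> T0 C | T1 T0 | a
  T0 -> a
  T1 -> d
  T2 -> b
  X3 -> T0 T1
  X4 -> T1 C

CYK table (by increasing span), restricted to cells inside w[3..4]:
  [3..3]={T1}  "d"  orig:{}
  [4..4]={A,C,T0}  "a"  orig:{A,C}
  [3..4]={C,X4}  "da"  orig:{C}

Original NTs in T[3,4] deriving "da": ["C"]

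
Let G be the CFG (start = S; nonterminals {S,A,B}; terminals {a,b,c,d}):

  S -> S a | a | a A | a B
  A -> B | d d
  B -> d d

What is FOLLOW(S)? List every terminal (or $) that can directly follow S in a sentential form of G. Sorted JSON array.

Compute FIRST by fixpoint:
round 1:
  A via A→d d: +{d}
  B via B→d d: +{d}
  S via S→a: +{a}
  FIRST(S)={a}  FIRST(A)={d}  FIRST(B)={d}
round 2: (stable)
  FIRST(S)={a}  FIRST(A)={d}  FIRST(B)={d}

FOLLOW sets:
seed FOLLOW(S) with $
pass 1:
  S→S a: FOLLOW(S) ⊇ FIRST(a) = {a}; new: +{a}
  S→a A: FOLLOW(A) ⊇ FOLLOW(S) ⊇ {$,a}; new: +{$,a}
  S→a B: FOLLOW(B) ⊇ FOLLOW(S) ⊇ {$,a}; new: +{$,a}
  S: {$,a}  A: {$,a}  B: {$,a}
pass 2: — fixpoint
  S: {$,a}  A: {$,a}  B: {$,a}

FOLLOW(S) = ["$", "a"]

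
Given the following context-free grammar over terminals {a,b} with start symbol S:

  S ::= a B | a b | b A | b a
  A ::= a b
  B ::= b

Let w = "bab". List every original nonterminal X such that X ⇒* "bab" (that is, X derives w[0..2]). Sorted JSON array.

Convert to CNF:
  S -> T0 B | T0 T1 | T1 A | T1 T0
  A -> T0 T1
  B -> b
  T0 -> a
  T1 -> b

CYK fill (cells [i..j] with 0 ≤ i ≤ j ≤ 2 only):
  cell(0,0) b: {B,T1}  orig:{B}
  cell(1,1) a: {T0}  orig:{}
  cell(2,2) b: {B,T1}  orig:{B}
  cell(0,1) ba: {S}
  cell(1,2) ab: {A,S}
  cell(0,2) bab: {S}

Original NTs in T[0,2] deriving "bab": ["S"]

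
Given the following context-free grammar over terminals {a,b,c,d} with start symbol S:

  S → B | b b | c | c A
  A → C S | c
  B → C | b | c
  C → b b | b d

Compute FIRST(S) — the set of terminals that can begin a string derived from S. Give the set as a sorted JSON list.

FIRST iteration:
round 1:
  A via A→c: +{c}
  B via B→b: +{b}
  B via B→c: +{c}
  C via C→b b: +{b}
  S via S→B: +{b,c}
  FIRST[S]={b,c}  FIRST[A]={c}  FIRST[B]={b,c}  FIRST[C]={b}
round 2:
  A via A→C S: +{b}
  FIRST[S]={b,c}  FIRST[A]={b,c}  FIRST[B]={b,c}  FIRST[C]={b}
round 3: — fixpoint
  FIRST[S]={b,c}  FIRST[A]={b,c}  FIRST[B]={b,c}  FIRST[C]={b}

FIRST(S) = ["b", "c"]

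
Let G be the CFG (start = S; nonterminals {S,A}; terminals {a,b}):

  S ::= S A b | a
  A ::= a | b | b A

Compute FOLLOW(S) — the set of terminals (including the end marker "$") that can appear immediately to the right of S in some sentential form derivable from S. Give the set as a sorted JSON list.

FIRST sets, iterate to fixpoint:
pass 1:
  A via A→a: +{a}
  A via A→b: +{b}
  S via S→a: +{a}
  FIRST[S]={a}  FIRST[A]={a,b}
pass 2: (stable)
  FIRST[S]={a}  FIRST[A]={a,b}

Compute FOLLOW by fixpoint:
initialize: $ ∈ FOLLOW(S)
round 1:
  S→S A b: FOLLOW(S) ⊇ FIRST(A) = {a,b}; new: +{a,b}
  S→S A b: FOLLOW(A) ⊇ FIRST(b) = {b}; new: +{b}
  FOLLOW[S]={$,a,b}  FOLLOW[A]={b}
round 2: (stable)
  FOLLOW[S]={$,a,b}  FOLLOW[A]={b}

FOLLOW(S) = ["$", "a", "b"]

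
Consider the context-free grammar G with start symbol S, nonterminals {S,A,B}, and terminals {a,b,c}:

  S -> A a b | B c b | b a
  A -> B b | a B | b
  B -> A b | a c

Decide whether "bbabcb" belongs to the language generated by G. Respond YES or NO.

Convert to CNF:
  S -> A X3 | B X4 | T0 T1
  A -> B T0 | T1 B | b
  B -> A T0 | T1 T2
  T0 -> b
  T1 -> a
  T2 -> c
  X3 -> T1 T0
  X4 -> T2 T0

Fill CYK table bottom-up:
  [0..0]={A,T0}  "b"  orig:{A}
  [1..1]={A,T0}  "b"  orig:{A}
  [2..2]={T1}  "a"  orig:{}
  [3..3]={A,T0}  "b"  orig:{A}
  [4..4]={T2}  "c"  orig:{}
  [5..5]={A,T0}  "b"  orig:{A}
  [0..1]={B}  "bb"
  [1..2]={S}  "ba"
  [2..3]={X3}  "ab"  orig:{}
  [3..4]=∅  "bc"
  [4..5]={X4}  "cb"  orig:{}
  [0..2]=∅  "bba"
  [1..3]={S}  "bab"
  [2..4]=∅  "abc"
  [3..5]=∅  "bcb"
  [0..3]=∅  "bbab"
  [1..4]=∅  "babc"
  [2..5]=∅  "abcb"
  [0..4]=∅  "bbabc"
  [1..5]=∅  "babcb"
  [0..5]=∅  "bbabcb"

S ∉ T[0,5] ⇒ NO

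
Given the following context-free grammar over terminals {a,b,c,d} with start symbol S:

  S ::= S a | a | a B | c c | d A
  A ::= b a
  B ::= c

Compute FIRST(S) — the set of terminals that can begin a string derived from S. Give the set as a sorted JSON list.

FIRST sets, iterate to fixpoint:
iter 1:
  A via A→b a: +{b}
  B via B→c: +{c}
  S via S→a: +{a}
  S via S→c c: +{c}
  S via S→d A: +{d}
  FIRST(S)={a,c,d}  FIRST(A)={b}  FIRST(B)={c}
iter 2: (stable)
  FIRST(S)={a,c,d}  FIRST(A)={b}  FIRST(B)={c}

FIRST(S) = ["a", "c", "d"]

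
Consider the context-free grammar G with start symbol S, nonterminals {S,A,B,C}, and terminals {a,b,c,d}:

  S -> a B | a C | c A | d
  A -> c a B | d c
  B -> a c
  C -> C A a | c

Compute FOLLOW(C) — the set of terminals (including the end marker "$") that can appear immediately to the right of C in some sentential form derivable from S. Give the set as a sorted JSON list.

Compute FIRST by fixpoint:
iter 1:
  A via A→c a B: +{c}
  A via A→d c: +{d}
  B via B→a c: +{a}
  C via C→c: +{c}
  S via S→a B: +{a}
  S via S→c A: +{c}
  S via S→d: +{d}
  FIRST(S)={a,c,d}  FIRST(A)={c,d}  FIRST(B)={a}  FIRST(C)={c}
iter 2: (no change)
  FIRST(S)={a,c,d}  FIRST(A)={c,d}  FIRST(B)={a}  FIRST(C)={c}

FOLLOW sets:
initialize: $ ∈ FOLLOW(S)
round 1:
  C→C A a: FOLLOW(C) ⊇ FIRST(A) = {c,d}; new: +{c,d}
  C→C A a: FOLLOW(A) ⊇ FIRST(a) = {a}; new: +{a}
  S→a B: FOLLOW(B) ⊇ FOLLOW(S) ⊇ {$}; new: +{$}
  S→a C: FOLLOW(C) ⊇ FOLLOW(S) ⊇ {$}; new: +{$}
  S→c A: FOLLOW(A) ⊇ FOLLOW(S) ⊇ {$}; new: +{$}
  FOLLOW(S)={$}  FOLLOW(A)={$,a}  FOLLOW(B)={$}  FOLLOW(C)={$,c,d}
round 2:
  A→c a B: FOLLOW(B) ⊇ FOLLOW(A) ⊇ {$,a}; new: +{a}
  FOLLOW(S)={$}  FOLLOW(A)={$,a}  FOLLOW(B)={$,a}  FOLLOW(C)={$,c,d}
round 3: (stable)
  FOLLOW(S)={$}  FOLLOW(A)={$,a}  FOLLOW(B)={$,a}  FOLLOW(C)={$,c,d}

FOLLOW(C) = ["$", "c", "d"]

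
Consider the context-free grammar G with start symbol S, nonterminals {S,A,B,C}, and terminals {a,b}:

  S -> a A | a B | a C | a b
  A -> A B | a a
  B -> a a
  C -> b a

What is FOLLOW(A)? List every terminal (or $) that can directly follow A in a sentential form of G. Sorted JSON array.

Compute FIRST by fixpoint:
iter 1:
  A via A→a a: +{a}
  B via B→a a: +{a}
  C via C→b a: +{b}
  S via S→a A: +{a}
  FIRST[S]={a}  FIRST[A]={a}  FIRST[B]={a}  FIRST[C]={b}
iter 2: (stable)
  FIRST[S]={a}  FIRST[A]={a}  FIRST[B]={a}  FIRST[C]={b}

FOLLOW iteration:
initialize: $ ∈ FOLLOW(S)
[1]
  A→A B: FOLLOW(A) ⊇ FIRST(B) = {a}; new: +{a}
  A→A B: FOLLOW(B) ⊇ FOLLOW(A) ⊇ {a}; new: +{a}
  S→a A: FOLLOW(A) ⊇ FOLLOW(S) ⊇ {$}; new: +{$}
  S→a B: FOLLOW(B) ⊇ FOLLOW(S) ⊇ {$}; new: +{$}
  S→a C: FOLLOW(C) ⊇ FOLLOW(S) ⊇ {$}; new: +{$}
  FOLLOW(S)={$}  FOLLOW(A)={$,a}  FOLLOW(B)={$,a}  FOLLOW(C)={$}
[2] done
  FOLLOW(S)={$}  FOLLOW(A)={$,a}  FOLLOW(B)={$,a}  FOLLOW(C)={$}

FOLLOW(A) = ["$", "a"]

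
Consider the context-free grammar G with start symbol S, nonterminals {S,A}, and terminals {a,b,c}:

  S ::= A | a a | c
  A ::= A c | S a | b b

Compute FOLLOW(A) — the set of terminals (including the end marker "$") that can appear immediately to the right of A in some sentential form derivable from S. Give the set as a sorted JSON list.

FIRST sets, iterate to fixpoint:
pass 1:
  A via A→b b: +{b}
  S via S→A: +{b}
  S via S→a a: +{a}
  S via S→c: +{c}
  FIRST[S]={a,b,c}  FIRST[A]={b}
pass 2:
  A via A→S a: +{a,c}
  FIRST[S]={a,b,c}  FIRST[A]={a,b,c}
pass 3: done
  FIRST[S]={a,b,c}  FIRST[A]={a,b,c}

FOLLOW sets:
FOLLOW(S) := {$}
round 1:
  A→A c: FOLLOW(A) ⊇ FIRST(c) = {c}; new: +{c}
  A→S a: FOLLOW(S) ⊇ FIRST(a) = {a}; new: +{a}
  S→A: FOLLOW(A) ⊇ FOLLOW(S) ⊇ {$,a}; new: +{$,a}
  S: {$,a}  A: {$,a,c}
round 2: (stable)
  S: {$,a}  A: {$,a,c}

FOLLOW(A) = ["$", "a", "c"]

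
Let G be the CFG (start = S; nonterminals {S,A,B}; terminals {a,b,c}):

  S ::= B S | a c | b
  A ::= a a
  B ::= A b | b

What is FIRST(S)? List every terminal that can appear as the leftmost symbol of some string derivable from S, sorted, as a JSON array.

FIRST sets, iterate to fixpoint:
[1]
  A via A→a a: +{a}
  B via B→A b: +{a}
  B via B→b: +{b}
  S via S→B S: +{a,b}
  S: {a,b}  A: {a}  B: {a,b}
[2] done
  S: {a,b}  A: {a}  B: {a,b}

FIRST(S) = ["a", "b"]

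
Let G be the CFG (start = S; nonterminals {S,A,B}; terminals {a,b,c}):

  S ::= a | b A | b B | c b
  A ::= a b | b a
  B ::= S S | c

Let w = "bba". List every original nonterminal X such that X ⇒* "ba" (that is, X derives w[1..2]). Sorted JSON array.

Convert to CNF:
  S -> T1 A | T1 B | T2 T1 | a
  A -> T0 T1 | T1 T0
  B -> S S | c
  T0 -> a
  T1 -> b
  T2 -> c

Fill CYK table bottom-up, restricted to cells inside w[1..2]:
  T[1,1] 'b' = {T1}  orig:{}
  T[2,2] 'a' = {S,T0}  orig:{S}
  T[1,2] 'ba' = {A}

Original NTs in T[1,2] deriving "ba": ["A"]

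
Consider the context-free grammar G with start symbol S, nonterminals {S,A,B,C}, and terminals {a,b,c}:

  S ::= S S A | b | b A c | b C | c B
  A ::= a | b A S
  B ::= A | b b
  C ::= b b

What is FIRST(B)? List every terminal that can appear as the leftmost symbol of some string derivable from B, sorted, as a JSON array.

Compute FIRST by fixpoint:
iter 1:
  A via A→a: +{a}
  A via A→b A S: +{b}
  B via B→A: +{a,b}
  C via C→b b: +{b}
  S via S→b: +{b}
  S via S→c B: +{c}
  S: {b,c}  A: {a,b}  B: {a,b}  C: {b}
iter 2: (stable)
  S: {b,c}  A: {a,b}  B: {a,b}  C: {b}

FIRST(B) = ["a", "b"]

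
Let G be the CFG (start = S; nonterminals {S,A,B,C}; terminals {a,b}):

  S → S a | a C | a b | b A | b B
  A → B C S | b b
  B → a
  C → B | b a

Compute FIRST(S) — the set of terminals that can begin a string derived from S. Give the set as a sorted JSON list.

FIRST iteration:
iter 1:
  A via A→b b: +{b}
  B via B→a: +{a}
  C via C→B: +{a}
  C via C→b a: +{b}
  S via S→a C: +{a}
  S via S→b A: +{b}
  FIRST[S]={a,b}  FIRST[A]={b}  FIRST[B]={a}  FIRST[C]={a,b}
iter 2:
  A via A→B C S: +{a}
  FIRST[S]={a,b}  FIRST[A]={a,b}  FIRST[B]={a}  FIRST[C]={a,b}
iter 3: (no change)
  FIRST[S]={a,b}  FIRST[A]={a,b}  FIRST[B]={a}  FIRST[C]={a,b}

FIRST(S) = ["a", "b"]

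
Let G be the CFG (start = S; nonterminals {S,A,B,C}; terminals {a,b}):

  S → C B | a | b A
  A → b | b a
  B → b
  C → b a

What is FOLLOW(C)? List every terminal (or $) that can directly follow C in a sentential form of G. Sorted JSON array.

Compute FIRST by fixpoint:
[1]
  A via A→b: +{b}
  B via B→b: +{b}
  C via C→b a: +{b}
  S via S→C B: +{b}
  S via S→a: +{a}
  S: {a,b}  A: {b}  B: {b}  C: {b}
[2] (stable)
  S: {a,b}  A: {b}  B: {b}  C: {b}

FOLLOW sets:
FOLLOW(S) := {$}
[1]
  S→C B: FOLLOW(C) ⊇ FIRST(B) = {b}; new: +{b}
  S→C B: FOLLOW(B) ⊇ FOLLOW(S) ⊇ {$}; new: +{$}
  S→b A: FOLLOW(A) ⊇ FOLLOW(S) ⊇ {$}; new: +{$}
  S: {$}  A: {$}  B: {$}  C: {b}
[2] (no change)
  S: {$}  A: {$}  B: {$}  C: {b}

FOLLOW(C) = ["b"]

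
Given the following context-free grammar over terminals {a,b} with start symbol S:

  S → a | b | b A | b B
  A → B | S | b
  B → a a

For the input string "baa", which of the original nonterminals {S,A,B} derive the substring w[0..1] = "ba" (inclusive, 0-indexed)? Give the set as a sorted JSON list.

Convert to CNF:
  S -> T1 A | T1 B | a | b
  A -> T0 T0 | T1 A | T1 B | a | b
  B -> T0 T0
  T0 -> a
  T1 -> b

CYK fill, restricted to cells inside w[0..1]:
  cell(0,0) b: {A,S,T1}  orig:{A,S}
  cell(1,1) a: {A,S,T0}  orig:{A,S}
  cell(0,1) ba: {A,S}

Original NTs in T[0,1] deriving "ba": ["A", "S"]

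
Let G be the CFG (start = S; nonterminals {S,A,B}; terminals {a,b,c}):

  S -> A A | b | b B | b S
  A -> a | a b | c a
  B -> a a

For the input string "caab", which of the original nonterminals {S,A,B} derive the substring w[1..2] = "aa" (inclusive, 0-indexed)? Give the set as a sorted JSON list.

CNF form of G:
  S -> A A | T1 B | T1 S | b
  A -> T0 T1 | T2 T0 | a
  B -> T0 T0
  T0 -> a
  T1 -> b
  T2 -> c

CYK table (by increasing span), restricted to cells inside w[1..2]:
  cell(1,1) a: {A,T0}  orig:{A}
  cell(2,2) a: {A,T0}  orig:{A}
  cell(1,2) aa: {B,S}

Original NTs in T[1,2] deriving "aa": ["B", "S"]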